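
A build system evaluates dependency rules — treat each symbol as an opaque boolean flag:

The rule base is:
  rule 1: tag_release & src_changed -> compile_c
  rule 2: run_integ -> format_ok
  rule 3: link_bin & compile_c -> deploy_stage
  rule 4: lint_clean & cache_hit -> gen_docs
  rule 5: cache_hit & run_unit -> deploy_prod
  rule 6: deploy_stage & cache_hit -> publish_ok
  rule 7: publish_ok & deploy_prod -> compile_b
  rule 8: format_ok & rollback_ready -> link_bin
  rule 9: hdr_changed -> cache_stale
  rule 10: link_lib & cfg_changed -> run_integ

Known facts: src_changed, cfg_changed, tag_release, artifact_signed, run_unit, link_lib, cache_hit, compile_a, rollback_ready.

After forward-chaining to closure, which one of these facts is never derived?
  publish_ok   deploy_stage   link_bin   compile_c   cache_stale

Round 1 fires rule 1, rule 5, rule 10, giving compile_c, deploy_prod, run_integ.
Round 2 fires rule 2, giving format_ok.
Round 3 fires rule 8, giving link_bin.
Round 4 fires rule 3, giving deploy_stage.
Round 5 fires rule 6, giving publish_ok.
Round 6 fires rule 7, giving compile_b.
Derived: link_bin (round 3), deploy_stage (round 4), compile_c (round 1), publish_ok (round 5). cache_stale never appears in any round.

cache_stale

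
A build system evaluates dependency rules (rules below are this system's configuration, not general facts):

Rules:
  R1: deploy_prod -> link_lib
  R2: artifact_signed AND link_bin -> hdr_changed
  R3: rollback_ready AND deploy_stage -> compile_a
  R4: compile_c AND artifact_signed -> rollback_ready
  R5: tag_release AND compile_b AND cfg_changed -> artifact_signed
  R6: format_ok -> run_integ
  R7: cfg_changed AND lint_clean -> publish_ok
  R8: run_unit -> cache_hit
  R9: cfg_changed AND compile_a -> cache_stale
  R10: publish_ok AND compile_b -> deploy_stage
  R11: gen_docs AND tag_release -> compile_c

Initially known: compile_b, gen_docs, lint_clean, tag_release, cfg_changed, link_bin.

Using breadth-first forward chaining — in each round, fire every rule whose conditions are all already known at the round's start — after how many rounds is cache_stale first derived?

Round 1 — R5, R7, R11, derive artifact_signed, publish_ok, compile_c.
Round 2 — R2, R4, R10, derive hdr_changed, rollback_ready, deploy_stage.
Round 3 — R3, derive compile_a.
Round 4 — R9, derive cache_stale.
cache_stale first appears in round 4.

4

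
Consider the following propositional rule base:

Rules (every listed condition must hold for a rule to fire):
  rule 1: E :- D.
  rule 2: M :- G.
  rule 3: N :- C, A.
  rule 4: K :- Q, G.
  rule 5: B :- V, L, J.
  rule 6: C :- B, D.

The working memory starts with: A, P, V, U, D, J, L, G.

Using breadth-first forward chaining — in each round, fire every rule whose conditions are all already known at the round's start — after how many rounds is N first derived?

Round 1: rule 1 [E :- D.]; rule 2 [M :- G.]; rule 5 [B :- V, L, J.]. Adds E, M, B.
Round 2: rule 6 [C :- B, D.]. Adds C.
Round 3: rule 3 [N :- C, A.]. Adds N.
N first appears in round 3.

3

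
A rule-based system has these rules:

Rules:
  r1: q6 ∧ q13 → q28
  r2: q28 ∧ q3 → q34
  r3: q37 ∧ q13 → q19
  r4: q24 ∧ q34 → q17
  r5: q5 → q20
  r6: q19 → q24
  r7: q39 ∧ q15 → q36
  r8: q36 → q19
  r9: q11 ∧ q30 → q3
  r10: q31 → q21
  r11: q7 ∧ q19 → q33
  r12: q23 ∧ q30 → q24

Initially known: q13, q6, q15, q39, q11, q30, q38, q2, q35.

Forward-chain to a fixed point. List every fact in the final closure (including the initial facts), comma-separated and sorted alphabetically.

Round 1 — r1, r7, r9, derive q28, q36, q3.
Round 2 — r2, r8, derive q34, q19.
Round 3 — r6, derive q24.
Round 4 — r4, derive q17.

q11, q13, q15, q17, q19, q2, q24, q28, q3, q30, q34, q35, q36, q38, q39, q6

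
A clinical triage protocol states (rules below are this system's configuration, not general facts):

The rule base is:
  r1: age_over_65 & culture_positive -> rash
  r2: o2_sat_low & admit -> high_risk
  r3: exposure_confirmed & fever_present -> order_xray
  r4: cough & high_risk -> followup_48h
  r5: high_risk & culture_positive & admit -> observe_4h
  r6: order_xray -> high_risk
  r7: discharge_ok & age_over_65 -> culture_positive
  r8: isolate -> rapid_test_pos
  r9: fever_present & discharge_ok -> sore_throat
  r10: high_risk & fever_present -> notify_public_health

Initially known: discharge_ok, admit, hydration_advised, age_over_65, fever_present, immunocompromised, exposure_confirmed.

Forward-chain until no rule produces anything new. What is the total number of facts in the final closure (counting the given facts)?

Round 1: r3 [exposure_confirmed & fever_present -> order_xray]; r7 [discharge_ok & age_over_65 -> culture_positive]; r9 [fever_present & discharge_ok -> sore_throat]. Adds order_xray, culture_positive, sore_throat.
Round 2: r1 [age_over_65 & culture_positive -> rash]; r6 [order_xray -> high_risk]. Adds rash, high_risk.
Round 3: r5 [high_risk & culture_positive & admit -> observe_4h]; r10 [high_risk & fever_present -> notify_public_health]. Adds observe_4h, notify_public_health.
Closure: {admit, age_over_65, culture_positive, discharge_ok, exposure_confirmed, fever_present, high_risk, hydration_advised, immunocompromised, notify_public_health, observe_4h, order_xray, rash, sore_throat} — 14 facts.

14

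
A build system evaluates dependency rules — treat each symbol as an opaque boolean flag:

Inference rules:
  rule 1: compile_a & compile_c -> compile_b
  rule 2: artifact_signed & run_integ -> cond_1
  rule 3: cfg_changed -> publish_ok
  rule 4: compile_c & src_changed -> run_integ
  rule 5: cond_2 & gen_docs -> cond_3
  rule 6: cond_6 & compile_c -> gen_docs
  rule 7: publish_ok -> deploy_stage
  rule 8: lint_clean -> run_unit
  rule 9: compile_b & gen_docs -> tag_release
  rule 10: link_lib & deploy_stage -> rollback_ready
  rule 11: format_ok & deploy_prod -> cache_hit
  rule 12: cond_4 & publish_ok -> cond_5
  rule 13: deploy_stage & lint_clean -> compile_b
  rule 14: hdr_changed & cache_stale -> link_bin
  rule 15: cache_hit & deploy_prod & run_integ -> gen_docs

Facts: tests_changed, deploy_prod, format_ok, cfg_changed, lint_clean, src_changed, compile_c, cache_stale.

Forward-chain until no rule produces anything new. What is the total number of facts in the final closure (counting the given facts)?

16

Round 1 fires rule 3, rule 4, rule 8, rule 11, giving publish_ok, run_integ, run_unit, cache_hit.
Round 2 fires rule 7, rule 15, giving deploy_stage, gen_docs.
Round 3 fires rule 13, giving compile_b.
Round 4 fires rule 9, giving tag_release.
Closure: {cache_hit, cache_stale, cfg_changed, compile_b, compile_c, deploy_prod, deploy_stage, format_ok, gen_docs, lint_clean, publish_ok, run_integ, run_unit, src_changed, tag_release, tests_changed} — 16 facts.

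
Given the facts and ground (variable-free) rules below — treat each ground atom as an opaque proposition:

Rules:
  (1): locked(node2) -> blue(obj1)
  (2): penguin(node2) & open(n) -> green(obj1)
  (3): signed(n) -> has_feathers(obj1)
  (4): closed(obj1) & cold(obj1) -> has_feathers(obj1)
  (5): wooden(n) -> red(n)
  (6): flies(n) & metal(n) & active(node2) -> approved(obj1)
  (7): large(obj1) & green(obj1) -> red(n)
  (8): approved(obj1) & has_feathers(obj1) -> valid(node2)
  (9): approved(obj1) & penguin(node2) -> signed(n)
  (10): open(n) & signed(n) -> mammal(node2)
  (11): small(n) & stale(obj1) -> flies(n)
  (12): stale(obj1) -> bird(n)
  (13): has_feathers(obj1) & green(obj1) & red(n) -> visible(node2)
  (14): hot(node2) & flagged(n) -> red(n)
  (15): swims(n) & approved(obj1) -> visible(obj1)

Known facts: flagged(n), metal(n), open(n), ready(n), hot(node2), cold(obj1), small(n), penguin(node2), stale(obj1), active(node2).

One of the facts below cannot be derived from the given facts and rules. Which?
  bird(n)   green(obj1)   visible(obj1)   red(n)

visible(obj1)

Round 1: (2) [penguin(node2) & open(n) -> green(obj1)]; (11) [small(n) & stale(obj1) -> flies(n)]; (12) [stale(obj1) -> bird(n)]; (14) [hot(node2) & flagged(n) -> red(n)]. Adds green(obj1), flies(n), bird(n), red(n).
Round 2: (6) [flies(n) & metal(n) & active(node2) -> approved(obj1)]. Adds approved(obj1).
Round 3: (9) [approved(obj1) & penguin(node2) -> signed(n)]. Adds signed(n).
Round 4: (3) [signed(n) -> has_feathers(obj1)]; (10) [open(n) & signed(n) -> mammal(node2)]. Adds has_feathers(obj1), mammal(node2).
Round 5: (8) [approved(obj1) & has_feathers(obj1) -> valid(node2)]; (13) [has_feathers(obj1) & green(obj1) & red(n) -> visible(node2)]. Adds valid(node2), visible(node2).
Derived: bird(n) (round 1), green(obj1) (round 1), red(n) (round 1). visible(obj1) never appears in any round.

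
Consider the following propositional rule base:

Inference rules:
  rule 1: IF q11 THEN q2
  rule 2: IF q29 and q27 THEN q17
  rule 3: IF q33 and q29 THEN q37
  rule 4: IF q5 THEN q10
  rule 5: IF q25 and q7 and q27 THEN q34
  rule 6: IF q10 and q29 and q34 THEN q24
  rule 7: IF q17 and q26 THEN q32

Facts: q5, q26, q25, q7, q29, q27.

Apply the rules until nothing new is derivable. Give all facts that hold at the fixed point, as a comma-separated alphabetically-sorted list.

q10, q17, q24, q25, q26, q27, q29, q32, q34, q5, q7

Round 1 fires rule 2, rule 4, rule 5, giving q17, q10, q34.
Round 2 fires rule 6, rule 7, giving q24, q32.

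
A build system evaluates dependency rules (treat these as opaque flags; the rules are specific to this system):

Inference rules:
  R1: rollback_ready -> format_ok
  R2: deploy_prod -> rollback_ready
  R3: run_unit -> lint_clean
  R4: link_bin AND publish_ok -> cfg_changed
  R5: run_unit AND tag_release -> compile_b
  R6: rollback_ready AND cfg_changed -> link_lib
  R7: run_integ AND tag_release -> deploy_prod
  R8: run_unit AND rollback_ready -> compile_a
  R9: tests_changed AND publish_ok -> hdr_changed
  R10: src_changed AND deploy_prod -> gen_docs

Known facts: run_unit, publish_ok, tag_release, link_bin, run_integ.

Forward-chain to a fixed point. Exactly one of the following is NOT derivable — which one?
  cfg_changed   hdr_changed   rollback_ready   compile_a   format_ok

Round 1 — R3, R4, R5, R7, derive lint_clean, cfg_changed, compile_b, deploy_prod.
Round 2 — R2, derive rollback_ready.
Round 3 — R1, R6, R8, derive format_ok, link_lib, compile_a.
Derived: rollback_ready (round 2), cfg_changed (round 1), compile_a (round 3), format_ok (round 3). hdr_changed never appears in any round.

hdr_changed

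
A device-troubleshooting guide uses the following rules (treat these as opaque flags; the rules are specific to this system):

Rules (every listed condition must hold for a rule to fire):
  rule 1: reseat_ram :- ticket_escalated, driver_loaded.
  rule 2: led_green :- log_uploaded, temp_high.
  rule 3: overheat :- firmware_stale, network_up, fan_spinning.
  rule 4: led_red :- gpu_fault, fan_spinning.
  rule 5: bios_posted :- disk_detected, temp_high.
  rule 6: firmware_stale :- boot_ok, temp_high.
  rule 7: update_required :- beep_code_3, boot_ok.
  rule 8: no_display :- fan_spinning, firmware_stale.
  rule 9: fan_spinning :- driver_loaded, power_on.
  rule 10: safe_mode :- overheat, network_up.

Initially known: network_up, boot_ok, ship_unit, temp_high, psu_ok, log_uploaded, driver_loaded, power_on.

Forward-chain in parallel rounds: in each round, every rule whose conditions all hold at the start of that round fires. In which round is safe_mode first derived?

3

[1] rule 2 [led_green :- log_uploaded, temp_high.]; rule 6 [firmware_stale :- boot_ok, temp_high.]; rule 9 [fan_spinning :- driver_loaded, power_on.]. ⇒ new: led_green, firmware_stale, fan_spinning.
[2] rule 3 [overheat :- firmware_stale, network_up, fan_spinning.]; rule 8 [no_display :- fan_spinning, firmware_stale.]. ⇒ new: overheat, no_display.
[3] rule 10 [safe_mode :- overheat, network_up.]. ⇒ new: safe_mode.
safe_mode first appears in round 3.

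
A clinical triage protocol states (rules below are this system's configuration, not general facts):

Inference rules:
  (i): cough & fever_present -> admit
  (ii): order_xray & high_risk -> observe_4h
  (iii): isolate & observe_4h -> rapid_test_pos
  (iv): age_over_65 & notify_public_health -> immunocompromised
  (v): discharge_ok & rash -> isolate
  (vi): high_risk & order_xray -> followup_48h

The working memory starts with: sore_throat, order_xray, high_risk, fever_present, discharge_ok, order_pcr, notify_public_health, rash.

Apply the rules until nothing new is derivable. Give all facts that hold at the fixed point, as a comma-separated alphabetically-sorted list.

Round 1 — (ii), (v), (vi), derive observe_4h, isolate, followup_48h.
Round 2 — (iii), derive rapid_test_pos.

discharge_ok, fever_present, followup_48h, high_risk, isolate, notify_public_health, observe_4h, order_pcr, order_xray, rapid_test_pos, rash, sore_throat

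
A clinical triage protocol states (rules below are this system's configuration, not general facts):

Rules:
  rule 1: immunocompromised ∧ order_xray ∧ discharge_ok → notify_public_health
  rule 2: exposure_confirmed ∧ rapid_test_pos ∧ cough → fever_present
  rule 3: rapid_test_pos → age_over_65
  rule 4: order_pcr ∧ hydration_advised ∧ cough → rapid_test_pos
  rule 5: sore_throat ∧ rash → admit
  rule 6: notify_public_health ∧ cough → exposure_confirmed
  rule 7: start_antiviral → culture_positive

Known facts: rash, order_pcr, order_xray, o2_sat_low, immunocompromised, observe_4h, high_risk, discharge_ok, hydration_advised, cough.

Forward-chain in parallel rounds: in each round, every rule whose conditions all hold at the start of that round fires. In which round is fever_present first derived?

3

[1] rule 1 [immunocompromised ∧ order_xray ∧ discharge_ok → notify_public_health]; rule 4 [order_pcr ∧ hydration_advised ∧ cough → rapid_test_pos]. ⇒ new: notify_public_health, rapid_test_pos.
[2] rule 3 [rapid_test_pos → age_over_65]; rule 6 [notify_public_health ∧ cough → exposure_confirmed]. ⇒ new: age_over_65, exposure_confirmed.
[3] rule 2 [exposure_confirmed ∧ rapid_test_pos ∧ cough → fever_present]. ⇒ new: fever_present.
fever_present first appears in round 3.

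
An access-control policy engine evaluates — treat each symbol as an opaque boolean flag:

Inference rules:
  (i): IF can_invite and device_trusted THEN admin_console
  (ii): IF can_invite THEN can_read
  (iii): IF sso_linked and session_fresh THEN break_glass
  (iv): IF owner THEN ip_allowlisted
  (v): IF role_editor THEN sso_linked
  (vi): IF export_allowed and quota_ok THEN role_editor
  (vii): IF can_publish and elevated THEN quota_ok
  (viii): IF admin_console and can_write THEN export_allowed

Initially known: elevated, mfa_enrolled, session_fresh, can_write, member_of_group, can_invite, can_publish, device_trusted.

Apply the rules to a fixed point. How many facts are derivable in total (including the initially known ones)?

Round 1 — (i), (ii), (vii), derive admin_console, can_read, quota_ok.
Round 2 — (viii), derive export_allowed.
Round 3 — (vi), derive role_editor.
Round 4 — (v), derive sso_linked.
Round 5 — (iii), derive break_glass.
Closure: {admin_console, break_glass, can_invite, can_publish, can_read, can_write, device_trusted, elevated, export_allowed, member_of_group, mfa_enrolled, quota_ok, role_editor, session_fresh, sso_linked} — 15 facts.

15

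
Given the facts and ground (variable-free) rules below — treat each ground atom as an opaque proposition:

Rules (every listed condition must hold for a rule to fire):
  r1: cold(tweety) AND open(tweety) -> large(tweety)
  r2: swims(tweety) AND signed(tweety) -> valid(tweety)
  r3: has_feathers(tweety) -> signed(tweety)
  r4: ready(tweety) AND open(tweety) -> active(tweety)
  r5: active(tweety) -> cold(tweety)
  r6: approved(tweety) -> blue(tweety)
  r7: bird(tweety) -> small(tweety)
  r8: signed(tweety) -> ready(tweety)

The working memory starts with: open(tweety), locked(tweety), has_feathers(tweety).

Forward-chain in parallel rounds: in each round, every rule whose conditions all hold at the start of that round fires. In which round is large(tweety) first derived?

5

Round 1: r3 [has_feathers(tweety) -> signed(tweety)]. New: signed(tweety).
Round 2: r8 [signed(tweety) -> ready(tweety)]. New: ready(tweety).
Round 3: r4 [ready(tweety) AND open(tweety) -> active(tweety)]. New: active(tweety).
Round 4: r5 [active(tweety) -> cold(tweety)]. New: cold(tweety).
Round 5: r1 [cold(tweety) AND open(tweety) -> large(tweety)]. New: large(tweety).
large(tweety) first appears in round 5.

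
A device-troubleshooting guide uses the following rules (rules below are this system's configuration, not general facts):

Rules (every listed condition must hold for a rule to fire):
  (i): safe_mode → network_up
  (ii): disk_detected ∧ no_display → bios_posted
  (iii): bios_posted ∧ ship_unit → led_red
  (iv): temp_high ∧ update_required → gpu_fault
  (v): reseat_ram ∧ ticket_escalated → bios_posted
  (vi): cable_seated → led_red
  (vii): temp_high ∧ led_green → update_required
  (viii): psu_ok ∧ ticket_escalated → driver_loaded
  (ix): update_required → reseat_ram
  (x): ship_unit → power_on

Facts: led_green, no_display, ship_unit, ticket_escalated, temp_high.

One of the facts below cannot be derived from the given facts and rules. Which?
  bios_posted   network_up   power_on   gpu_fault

network_up

Round 1 — (vii), (x), derive update_required, power_on.
Round 2 — (iv), (ix), derive gpu_fault, reseat_ram.
Round 3 — (v), derive bios_posted.
Round 4 — (iii), derive led_red.
Derived: gpu_fault (round 2), bios_posted (round 3), power_on (round 1). network_up never appears in any round.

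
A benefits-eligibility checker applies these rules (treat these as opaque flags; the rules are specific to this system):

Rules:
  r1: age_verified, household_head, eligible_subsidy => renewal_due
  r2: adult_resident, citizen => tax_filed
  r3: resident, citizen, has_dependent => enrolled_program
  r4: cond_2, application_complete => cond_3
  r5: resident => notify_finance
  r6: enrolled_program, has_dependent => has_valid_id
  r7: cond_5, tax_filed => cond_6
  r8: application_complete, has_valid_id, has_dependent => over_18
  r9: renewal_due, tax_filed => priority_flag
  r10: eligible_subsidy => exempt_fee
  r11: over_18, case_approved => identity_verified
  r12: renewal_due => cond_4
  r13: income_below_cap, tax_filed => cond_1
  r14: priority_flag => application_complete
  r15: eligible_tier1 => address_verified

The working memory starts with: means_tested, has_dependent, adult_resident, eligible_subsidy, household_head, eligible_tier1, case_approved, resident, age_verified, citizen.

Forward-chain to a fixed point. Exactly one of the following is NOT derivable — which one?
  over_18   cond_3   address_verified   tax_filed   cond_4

cond_3

Round 1 fires r1, r2, r3, r5, r10, r15, giving renewal_due, tax_filed, enrolled_program, notify_finance, exempt_fee, address_verified.
Round 2 fires r6, r9, r12, giving has_valid_id, priority_flag, cond_4.
Round 3 fires r14, giving application_complete.
Round 4 fires r8, giving over_18.
Round 5 fires r11, giving identity_verified.
Derived: cond_4 (round 2), address_verified (round 1), over_18 (round 4), tax_filed (round 1). cond_3 never appears in any round.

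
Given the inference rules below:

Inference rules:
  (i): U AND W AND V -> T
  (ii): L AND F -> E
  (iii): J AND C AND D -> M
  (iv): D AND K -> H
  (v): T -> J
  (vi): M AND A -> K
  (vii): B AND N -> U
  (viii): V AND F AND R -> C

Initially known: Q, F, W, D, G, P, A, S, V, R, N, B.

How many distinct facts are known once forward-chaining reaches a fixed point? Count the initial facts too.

Round 1: (vii) [B AND N -> U]; (viii) [V AND F AND R -> C]. New: U, C.
Round 2: (i) [U AND W AND V -> T]. New: T.
Round 3: (v) [T -> J]. New: J.
Round 4: (iii) [J AND C AND D -> M]. New: M.
Round 5: (vi) [M AND A -> K]. New: K.
Round 6: (iv) [D AND K -> H]. New: H.
Closure: {A, B, C, D, F, G, H, J, K, M, N, P, Q, R, S, T, U, V, W} — 19 facts.

19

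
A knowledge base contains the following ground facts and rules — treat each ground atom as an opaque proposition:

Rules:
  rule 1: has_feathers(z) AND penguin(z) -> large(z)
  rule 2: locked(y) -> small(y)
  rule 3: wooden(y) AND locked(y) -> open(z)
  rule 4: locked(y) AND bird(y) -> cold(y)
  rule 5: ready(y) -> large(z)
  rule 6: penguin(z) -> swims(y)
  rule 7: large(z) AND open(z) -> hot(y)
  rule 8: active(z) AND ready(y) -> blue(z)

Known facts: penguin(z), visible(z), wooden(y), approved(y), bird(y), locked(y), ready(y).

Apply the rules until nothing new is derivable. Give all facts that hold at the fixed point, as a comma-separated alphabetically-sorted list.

approved(y), bird(y), cold(y), hot(y), large(z), locked(y), open(z), penguin(z), ready(y), small(y), swims(y), visible(z), wooden(y)

[1] rule 2 [locked(y) -> small(y)]; rule 3 [wooden(y) AND locked(y) -> open(z)]; rule 4 [locked(y) AND bird(y) -> cold(y)]; rule 5 [ready(y) -> large(z)]; rule 6 [penguin(z) -> swims(y)]. ⇒ new: small(y), open(z), cold(y), large(z), swims(y).
[2] rule 7 [large(z) AND open(z) -> hot(y)]. ⇒ new: hot(y).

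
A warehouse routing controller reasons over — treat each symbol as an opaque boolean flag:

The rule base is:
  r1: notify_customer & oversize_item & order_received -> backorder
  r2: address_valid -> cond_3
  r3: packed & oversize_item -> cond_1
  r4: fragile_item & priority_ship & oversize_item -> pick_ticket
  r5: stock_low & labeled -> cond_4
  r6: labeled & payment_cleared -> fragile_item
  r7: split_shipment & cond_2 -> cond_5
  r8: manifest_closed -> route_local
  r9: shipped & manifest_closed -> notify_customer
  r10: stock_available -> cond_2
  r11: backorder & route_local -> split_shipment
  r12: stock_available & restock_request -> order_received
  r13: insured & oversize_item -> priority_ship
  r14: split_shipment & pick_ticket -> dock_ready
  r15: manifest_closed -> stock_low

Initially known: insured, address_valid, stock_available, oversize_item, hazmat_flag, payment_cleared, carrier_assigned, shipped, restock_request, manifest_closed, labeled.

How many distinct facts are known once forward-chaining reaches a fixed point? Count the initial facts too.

25

Round 1 fires r2, r6, r8, r9, r10, r12, r13, r15, giving cond_3, fragile_item, route_local, notify_customer, cond_2, order_received, priority_ship, stock_low.
Round 2 fires r1, r4, r5, giving backorder, pick_ticket, cond_4.
Round 3 fires r11, giving split_shipment.
Round 4 fires r7, r14, giving cond_5, dock_ready.
Closure: {address_valid, backorder, carrier_assigned, cond_2, cond_3, cond_4, cond_5, dock_ready, fragile_item, hazmat_flag, insured, labeled, manifest_closed, notify_customer, order_received, oversize_item, payment_cleared, pick_ticket, priority_ship, restock_request, route_local, shipped, split_shipment, stock_available, stock_low} — 25 facts.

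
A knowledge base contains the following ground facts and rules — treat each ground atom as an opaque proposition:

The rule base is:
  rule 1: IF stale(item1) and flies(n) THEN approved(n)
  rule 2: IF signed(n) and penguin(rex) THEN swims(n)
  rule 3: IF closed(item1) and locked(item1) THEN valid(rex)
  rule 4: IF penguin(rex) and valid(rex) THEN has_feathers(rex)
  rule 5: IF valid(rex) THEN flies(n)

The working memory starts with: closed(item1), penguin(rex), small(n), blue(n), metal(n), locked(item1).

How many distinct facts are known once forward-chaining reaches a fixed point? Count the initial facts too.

Round 1 fires rule 3, giving valid(rex).
Round 2 fires rule 4, rule 5, giving has_feathers(rex), flies(n).
Closure: {blue(n), closed(item1), flies(n), has_feathers(rex), locked(item1), metal(n), penguin(rex), small(n), valid(rex)} — 9 facts.

9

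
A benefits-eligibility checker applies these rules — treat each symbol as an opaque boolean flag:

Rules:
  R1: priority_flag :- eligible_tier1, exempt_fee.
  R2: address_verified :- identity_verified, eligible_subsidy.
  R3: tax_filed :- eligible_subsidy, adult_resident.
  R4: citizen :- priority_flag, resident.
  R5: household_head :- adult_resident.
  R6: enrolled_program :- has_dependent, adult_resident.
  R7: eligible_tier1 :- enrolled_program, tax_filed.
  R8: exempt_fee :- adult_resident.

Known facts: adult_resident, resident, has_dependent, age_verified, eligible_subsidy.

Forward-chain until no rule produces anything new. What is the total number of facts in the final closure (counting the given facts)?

Round 1 — R3, R5, R6, R8, derive tax_filed, household_head, enrolled_program, exempt_fee.
Round 2 — R7, derive eligible_tier1.
Round 3 — R1, derive priority_flag.
Round 4 — R4, derive citizen.
Closure: {adult_resident, age_verified, citizen, eligible_subsidy, eligible_tier1, enrolled_program, exempt_fee, has_dependent, household_head, priority_flag, resident, tax_filed} — 12 facts.

12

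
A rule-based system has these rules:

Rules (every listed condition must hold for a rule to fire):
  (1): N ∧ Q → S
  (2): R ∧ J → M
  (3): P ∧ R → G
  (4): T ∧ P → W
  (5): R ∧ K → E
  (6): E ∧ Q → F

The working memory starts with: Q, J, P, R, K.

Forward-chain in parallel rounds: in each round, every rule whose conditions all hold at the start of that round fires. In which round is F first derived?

[1] (2) [R ∧ J → M]; (3) [P ∧ R → G]; (5) [R ∧ K → E]. ⇒ new: M, G, E.
[2] (6) [E ∧ Q → F]. ⇒ new: F.
F first appears in round 2.

2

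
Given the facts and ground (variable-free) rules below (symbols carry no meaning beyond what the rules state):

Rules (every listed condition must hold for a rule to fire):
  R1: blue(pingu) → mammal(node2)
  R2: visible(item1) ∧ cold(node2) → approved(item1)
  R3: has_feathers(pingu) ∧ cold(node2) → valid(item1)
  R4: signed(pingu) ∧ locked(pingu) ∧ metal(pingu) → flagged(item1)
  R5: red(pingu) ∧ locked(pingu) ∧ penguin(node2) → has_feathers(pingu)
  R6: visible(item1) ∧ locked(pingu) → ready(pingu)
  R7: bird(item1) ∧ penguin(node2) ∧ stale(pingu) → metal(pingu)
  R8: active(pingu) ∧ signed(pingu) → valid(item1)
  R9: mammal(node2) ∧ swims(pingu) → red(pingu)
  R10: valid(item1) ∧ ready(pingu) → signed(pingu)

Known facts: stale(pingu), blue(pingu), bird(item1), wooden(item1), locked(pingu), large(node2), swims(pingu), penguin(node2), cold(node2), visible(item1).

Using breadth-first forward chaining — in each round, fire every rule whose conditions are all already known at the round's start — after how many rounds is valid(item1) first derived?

4

Round 1 fires R1, R2, R6, R7, giving mammal(node2), approved(item1), ready(pingu), metal(pingu).
Round 2 fires R9, giving red(pingu).
Round 3 fires R5, giving has_feathers(pingu).
Round 4 fires R3, giving valid(item1).
valid(item1) first appears in round 4.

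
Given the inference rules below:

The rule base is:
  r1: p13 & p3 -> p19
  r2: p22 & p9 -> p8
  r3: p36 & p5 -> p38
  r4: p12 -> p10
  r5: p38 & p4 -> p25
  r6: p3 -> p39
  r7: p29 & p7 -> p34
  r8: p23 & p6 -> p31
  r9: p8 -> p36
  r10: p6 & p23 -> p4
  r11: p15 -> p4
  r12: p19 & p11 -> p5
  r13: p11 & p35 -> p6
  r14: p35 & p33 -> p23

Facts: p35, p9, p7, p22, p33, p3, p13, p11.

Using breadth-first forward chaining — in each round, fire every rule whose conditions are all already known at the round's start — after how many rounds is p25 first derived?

Round 1 — r1, r2, r6, r13, r14, derive p19, p8, p39, p6, p23.
Round 2 — r8, r9, r10, r12, derive p31, p36, p4, p5.
Round 3 — r3, derive p38.
Round 4 — r5, derive p25.
p25 first appears in round 4.

4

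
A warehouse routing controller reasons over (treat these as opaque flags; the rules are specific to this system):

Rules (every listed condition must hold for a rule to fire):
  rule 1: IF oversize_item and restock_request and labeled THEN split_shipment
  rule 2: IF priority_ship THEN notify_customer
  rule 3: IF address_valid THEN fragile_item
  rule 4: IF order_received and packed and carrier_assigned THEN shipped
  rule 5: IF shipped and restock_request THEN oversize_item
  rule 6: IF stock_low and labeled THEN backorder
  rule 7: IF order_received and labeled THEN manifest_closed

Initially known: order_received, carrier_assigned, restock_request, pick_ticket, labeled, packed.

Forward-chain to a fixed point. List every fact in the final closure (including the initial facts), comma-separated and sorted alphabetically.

carrier_assigned, labeled, manifest_closed, order_received, oversize_item, packed, pick_ticket, restock_request, shipped, split_shipment

Round 1: rule 4 [IF order_received and packed and carrier_assigned THEN shipped]; rule 7 [IF order_received and labeled THEN manifest_closed]. Adds shipped, manifest_closed.
Round 2: rule 5 [IF shipped and restock_request THEN oversize_item]. Adds oversize_item.
Round 3: rule 1 [IF oversize_item and restock_request and labeled THEN split_shipment]. Adds split_shipment.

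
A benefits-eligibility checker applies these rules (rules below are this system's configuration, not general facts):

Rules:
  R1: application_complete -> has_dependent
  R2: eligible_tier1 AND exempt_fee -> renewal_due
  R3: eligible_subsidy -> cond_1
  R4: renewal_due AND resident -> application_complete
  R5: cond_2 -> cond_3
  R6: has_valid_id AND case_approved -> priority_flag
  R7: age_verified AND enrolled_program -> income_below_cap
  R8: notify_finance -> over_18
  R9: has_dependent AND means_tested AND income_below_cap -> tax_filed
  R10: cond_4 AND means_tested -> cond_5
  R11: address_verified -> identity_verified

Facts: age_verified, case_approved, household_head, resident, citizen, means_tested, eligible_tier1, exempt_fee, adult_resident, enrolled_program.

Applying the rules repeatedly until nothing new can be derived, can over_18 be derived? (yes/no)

no

Round 1 fires R2, R7, giving renewal_due, income_below_cap.
Round 2 fires R4, giving application_complete.
Round 3 fires R1, giving has_dependent.
Round 4 fires R9, giving tax_filed.
Fixed point reached. over_18 is concluded only by R8; R8 needs notify_finance (never derived).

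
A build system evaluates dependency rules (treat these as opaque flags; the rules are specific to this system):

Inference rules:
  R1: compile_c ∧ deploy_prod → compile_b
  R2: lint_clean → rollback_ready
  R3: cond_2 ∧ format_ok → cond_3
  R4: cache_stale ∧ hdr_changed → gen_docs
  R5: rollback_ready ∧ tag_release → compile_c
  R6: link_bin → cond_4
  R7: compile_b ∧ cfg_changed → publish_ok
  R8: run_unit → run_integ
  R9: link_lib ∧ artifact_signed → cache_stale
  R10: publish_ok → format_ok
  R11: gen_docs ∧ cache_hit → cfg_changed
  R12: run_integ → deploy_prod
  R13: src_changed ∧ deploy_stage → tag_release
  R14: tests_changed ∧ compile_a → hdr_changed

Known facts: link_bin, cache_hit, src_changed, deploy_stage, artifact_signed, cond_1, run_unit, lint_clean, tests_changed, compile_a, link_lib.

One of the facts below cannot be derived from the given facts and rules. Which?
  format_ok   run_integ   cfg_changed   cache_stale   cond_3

cond_3

Round 1 fires R2, R6, R8, R9, R13, R14, giving rollback_ready, cond_4, run_integ, cache_stale, tag_release, hdr_changed.
Round 2 fires R4, R5, R12, giving gen_docs, compile_c, deploy_prod.
Round 3 fires R1, R11, giving compile_b, cfg_changed.
Round 4 fires R7, giving publish_ok.
Round 5 fires R10, giving format_ok.
Derived: cfg_changed (round 3), cache_stale (round 1), format_ok (round 5), run_integ (round 1). cond_3 never appears in any round.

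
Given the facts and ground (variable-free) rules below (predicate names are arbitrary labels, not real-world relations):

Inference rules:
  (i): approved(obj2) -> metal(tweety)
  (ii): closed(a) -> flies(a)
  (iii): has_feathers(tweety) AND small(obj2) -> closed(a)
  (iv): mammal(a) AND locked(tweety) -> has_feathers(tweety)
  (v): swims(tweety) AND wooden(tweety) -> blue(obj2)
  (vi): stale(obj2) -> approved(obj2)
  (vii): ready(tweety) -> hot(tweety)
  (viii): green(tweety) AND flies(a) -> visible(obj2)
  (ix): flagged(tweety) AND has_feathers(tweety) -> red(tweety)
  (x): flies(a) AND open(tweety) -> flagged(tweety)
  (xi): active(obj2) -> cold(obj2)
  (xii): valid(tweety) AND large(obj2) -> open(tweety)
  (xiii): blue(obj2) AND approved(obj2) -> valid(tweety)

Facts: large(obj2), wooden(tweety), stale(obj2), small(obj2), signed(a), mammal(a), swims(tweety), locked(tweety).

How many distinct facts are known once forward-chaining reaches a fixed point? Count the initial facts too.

Round 1 — (iv), (v), (vi), derive has_feathers(tweety), blue(obj2), approved(obj2).
Round 2 — (i), (iii), (xiii), derive metal(tweety), closed(a), valid(tweety).
Round 3 — (ii), (xii), derive flies(a), open(tweety).
Round 4 — (x), derive flagged(tweety).
Round 5 — (ix), derive red(tweety).
Closure: {approved(obj2), blue(obj2), closed(a), flagged(tweety), flies(a), has_feathers(tweety), large(obj2), locked(tweety), mammal(a), metal(tweety), open(tweety), red(tweety), signed(a), small(obj2), stale(obj2), swims(tweety), valid(tweety), wooden(tweety)} — 18 facts.

18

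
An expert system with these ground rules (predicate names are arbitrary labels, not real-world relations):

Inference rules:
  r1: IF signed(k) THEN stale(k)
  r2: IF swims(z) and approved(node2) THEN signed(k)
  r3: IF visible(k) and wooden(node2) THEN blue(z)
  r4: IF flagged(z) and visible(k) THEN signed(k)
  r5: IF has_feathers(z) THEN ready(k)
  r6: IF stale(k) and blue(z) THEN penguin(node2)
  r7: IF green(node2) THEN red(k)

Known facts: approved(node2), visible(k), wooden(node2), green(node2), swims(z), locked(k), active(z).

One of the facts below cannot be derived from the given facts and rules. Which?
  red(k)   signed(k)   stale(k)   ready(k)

ready(k)

Round 1 — r2, r3, r7, derive signed(k), blue(z), red(k).
Round 2 — r1, derive stale(k).
Round 3 — r6, derive penguin(node2).
Derived: signed(k) (round 1), stale(k) (round 2), red(k) (round 1). ready(k) never appears in any round.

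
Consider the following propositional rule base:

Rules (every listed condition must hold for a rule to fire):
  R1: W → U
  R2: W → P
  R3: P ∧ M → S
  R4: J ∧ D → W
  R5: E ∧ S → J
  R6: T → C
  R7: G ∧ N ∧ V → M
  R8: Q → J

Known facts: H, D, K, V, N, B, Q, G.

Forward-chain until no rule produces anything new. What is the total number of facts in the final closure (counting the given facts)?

Round 1 fires R7, R8, giving M, J.
Round 2 fires R4, giving W.
Round 3 fires R1, R2, giving U, P.
Round 4 fires R3, giving S.
Closure: {B, D, G, H, J, K, M, N, P, Q, S, U, V, W} — 14 facts.

14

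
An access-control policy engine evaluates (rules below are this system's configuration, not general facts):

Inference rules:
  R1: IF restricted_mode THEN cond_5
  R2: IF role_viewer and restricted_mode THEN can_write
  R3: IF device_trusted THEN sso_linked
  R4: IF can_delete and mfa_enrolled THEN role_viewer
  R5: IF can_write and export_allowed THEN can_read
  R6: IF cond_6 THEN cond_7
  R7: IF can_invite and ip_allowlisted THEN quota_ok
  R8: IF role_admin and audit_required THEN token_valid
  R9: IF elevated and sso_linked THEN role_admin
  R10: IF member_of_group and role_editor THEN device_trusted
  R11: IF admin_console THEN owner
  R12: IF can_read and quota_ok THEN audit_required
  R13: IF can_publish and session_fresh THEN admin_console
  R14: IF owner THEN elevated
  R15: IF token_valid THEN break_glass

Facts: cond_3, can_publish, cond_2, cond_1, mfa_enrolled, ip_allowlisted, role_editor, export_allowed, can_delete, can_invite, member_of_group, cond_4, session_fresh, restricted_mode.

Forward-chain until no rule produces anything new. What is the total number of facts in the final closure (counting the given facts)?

28

Round 1 — R1, R4, R7, R10, R13, derive cond_5, role_viewer, quota_ok, device_trusted, admin_console.
Round 2 — R2, R3, R11, derive can_write, sso_linked, owner.
Round 3 — R5, R14, derive can_read, elevated.
Round 4 — R9, R12, derive role_admin, audit_required.
Round 5 — R8, derive token_valid.
Round 6 — R15, derive break_glass.
Closure: {admin_console, audit_required, break_glass, can_delete, can_invite, can_publish, can_read, can_write, cond_1, cond_2, cond_3, cond_4, cond_5, device_trusted, elevated, export_allowed, ip_allowlisted, member_of_group, mfa_enrolled, owner, quota_ok, restricted_mode, role_admin, role_editor, role_viewer, session_fresh, sso_linked, token_valid} — 28 facts.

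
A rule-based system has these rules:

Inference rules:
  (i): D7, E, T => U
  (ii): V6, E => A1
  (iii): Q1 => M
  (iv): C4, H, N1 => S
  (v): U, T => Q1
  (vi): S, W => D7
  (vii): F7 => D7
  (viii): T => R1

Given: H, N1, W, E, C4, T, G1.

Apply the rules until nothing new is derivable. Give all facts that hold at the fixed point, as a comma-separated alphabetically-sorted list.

Round 1: (iv) [C4, H, N1 => S]; (viii) [T => R1]. New: S, R1.
Round 2: (vi) [S, W => D7]. New: D7.
Round 3: (i) [D7, E, T => U]. New: U.
Round 4: (v) [U, T => Q1]. New: Q1.
Round 5: (iii) [Q1 => M]. New: M.

C4, D7, E, G1, H, M, N1, Q1, R1, S, T, U, W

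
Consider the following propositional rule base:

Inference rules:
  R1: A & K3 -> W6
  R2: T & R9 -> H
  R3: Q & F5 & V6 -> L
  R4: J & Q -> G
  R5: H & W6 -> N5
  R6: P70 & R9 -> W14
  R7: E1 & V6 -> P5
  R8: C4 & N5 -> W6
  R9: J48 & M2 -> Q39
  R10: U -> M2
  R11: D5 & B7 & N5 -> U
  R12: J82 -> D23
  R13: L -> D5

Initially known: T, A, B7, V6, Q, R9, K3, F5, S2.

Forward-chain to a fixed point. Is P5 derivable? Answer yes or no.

[1] R1 [A & K3 -> W6]; R2 [T & R9 -> H]; R3 [Q & F5 & V6 -> L]. ⇒ new: W6, H, L.
[2] R5 [H & W6 -> N5]; R13 [L -> D5]. ⇒ new: N5, D5.
[3] R11 [D5 & B7 & N5 -> U]. ⇒ new: U.
[4] R10 [U -> M2]. ⇒ new: M2.
Fixed point reached. P5 is concluded only by R7; R7 needs E1 (never derived).

no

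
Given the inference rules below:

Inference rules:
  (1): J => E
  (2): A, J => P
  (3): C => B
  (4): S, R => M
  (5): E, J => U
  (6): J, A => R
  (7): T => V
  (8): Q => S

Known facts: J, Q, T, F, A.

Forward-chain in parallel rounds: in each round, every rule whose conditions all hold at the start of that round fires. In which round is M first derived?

Round 1 — (1), (2), (6), (7), (8), derive E, P, R, V, S.
Round 2 — (4), (5), derive M, U.
M first appears in round 2.

2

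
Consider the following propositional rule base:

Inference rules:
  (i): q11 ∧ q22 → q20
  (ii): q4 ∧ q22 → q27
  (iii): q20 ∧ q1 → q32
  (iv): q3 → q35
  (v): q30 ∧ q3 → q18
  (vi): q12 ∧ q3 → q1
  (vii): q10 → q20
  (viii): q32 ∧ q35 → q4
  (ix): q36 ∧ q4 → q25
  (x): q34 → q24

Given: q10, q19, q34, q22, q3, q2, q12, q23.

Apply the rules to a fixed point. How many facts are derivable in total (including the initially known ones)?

15

Round 1 — (iv), (vi), (vii), (x), derive q35, q1, q20, q24.
Round 2 — (iii), derive q32.
Round 3 — (viii), derive q4.
Round 4 — (ii), derive q27.
Closure: {q1, q10, q12, q19, q2, q20, q22, q23, q24, q27, q3, q32, q34, q35, q4} — 15 facts.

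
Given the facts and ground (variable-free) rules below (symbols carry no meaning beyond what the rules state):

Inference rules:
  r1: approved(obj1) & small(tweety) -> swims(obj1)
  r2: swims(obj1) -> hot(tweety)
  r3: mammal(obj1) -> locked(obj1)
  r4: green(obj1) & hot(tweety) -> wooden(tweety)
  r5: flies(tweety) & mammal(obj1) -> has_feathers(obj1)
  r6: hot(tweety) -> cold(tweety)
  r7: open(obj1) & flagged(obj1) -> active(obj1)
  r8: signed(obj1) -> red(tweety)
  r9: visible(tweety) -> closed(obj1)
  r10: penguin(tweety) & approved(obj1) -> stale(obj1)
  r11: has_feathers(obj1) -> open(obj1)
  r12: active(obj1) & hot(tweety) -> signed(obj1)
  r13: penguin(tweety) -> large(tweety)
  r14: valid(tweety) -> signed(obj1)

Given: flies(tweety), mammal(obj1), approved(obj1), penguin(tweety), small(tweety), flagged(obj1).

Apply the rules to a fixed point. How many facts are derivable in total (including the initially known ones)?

17

[1] r1 [approved(obj1) & small(tweety) -> swims(obj1)]; r3 [mammal(obj1) -> locked(obj1)]; r5 [flies(tweety) & mammal(obj1) -> has_feathers(obj1)]; r10 [penguin(tweety) & approved(obj1) -> stale(obj1)]; r13 [penguin(tweety) -> large(tweety)]. ⇒ new: swims(obj1), locked(obj1), has_feathers(obj1), stale(obj1), large(tweety).
[2] r2 [swims(obj1) -> hot(tweety)]; r11 [has_feathers(obj1) -> open(obj1)]. ⇒ new: hot(tweety), open(obj1).
[3] r6 [hot(tweety) -> cold(tweety)]; r7 [open(obj1) & flagged(obj1) -> active(obj1)]. ⇒ new: cold(tweety), active(obj1).
[4] r12 [active(obj1) & hot(tweety) -> signed(obj1)]. ⇒ new: signed(obj1).
[5] r8 [signed(obj1) -> red(tweety)]. ⇒ new: red(tweety).
Closure: {active(obj1), approved(obj1), cold(tweety), flagged(obj1), flies(tweety), has_feathers(obj1), hot(tweety), large(tweety), locked(obj1), mammal(obj1), open(obj1), penguin(tweety), red(tweety), signed(obj1), small(tweety), stale(obj1), swims(obj1)} — 17 facts.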